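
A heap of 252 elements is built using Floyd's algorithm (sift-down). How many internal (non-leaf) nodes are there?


Leaf nodes occupy roughly half the array.
Sift-down is called for each internal node, starting from the last one.
Internal nodes = floor(n/2) = floor(252/2) = 126


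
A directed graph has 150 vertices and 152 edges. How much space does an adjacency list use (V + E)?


Adjacency list: one list head per vertex + one entry per edge
Vertex heads: 150
Edge entries: 152
Total = 150 + 152 = 302


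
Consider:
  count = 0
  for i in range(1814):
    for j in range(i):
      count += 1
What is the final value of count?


For each i, the inner loop runs i times:
  i=0: inner runs 0 times
  i=1: inner runs 1 time
  i=2: inner runs 2 times
  i=3: inner runs 3 times
  i=4: inner runs 4 times
  i=5: inner runs 5 times
  i=6: inner runs 6 times
  i=7: inner runs 7 times
  ...
Total = 0 + 1 + 2 + ... + 1813 = 1814*(1814-1)/2 = 1644391


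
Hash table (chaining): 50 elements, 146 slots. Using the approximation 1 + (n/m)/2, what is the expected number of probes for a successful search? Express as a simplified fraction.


Computing expected probes:
alpha = 50/146
= 1 + alpha/2
= 1 + 50/(2*146)
= (2*146 + 50) / (2*146)
= 342/292 = 171/146


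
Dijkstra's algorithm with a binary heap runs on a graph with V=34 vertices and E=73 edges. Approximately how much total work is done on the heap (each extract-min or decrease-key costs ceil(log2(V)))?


Dijkstra with a binary heap: each vertex is extracted once, each edge may relax once.
Each heap operation costs O(log V).
V + E = 34 + 73 = 107
ceil(log2(34)) = 6 (since 2^5 = 32 < 34 <= 64 = 2^6)
Total heap work = (V+E) * ceil(log2(V)) = 107 * 6 = 642


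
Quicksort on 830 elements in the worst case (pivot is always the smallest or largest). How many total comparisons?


In the worst case, each partition step picks the worst pivot:
  Partition 1: 829 comparisons (n-1 elements to compare)
  Partition 2: 828 comparisons
  Partition 3: 827 comparisons
  Partition 4: 826 comparisons
  Partition 5: 825 comparisons
  ...
  Last partition: 0 comparisons
Total = (n-1) + (n-2) + ... + 1 + 0 = n*(n-1)/2
= 830*829/2 = 344035


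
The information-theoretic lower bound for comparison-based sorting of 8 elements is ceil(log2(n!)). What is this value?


A binary decision tree of height h has at most 2^h leaves and needs at least n! of them, so h >= ceil(log2(n!)).
Compute 8! as a running product:
  x2 = 2, x3 = 6, x4 = 24, x5 = 120
  x6 = 720, x7 = 5040, x8 = 40320
8! = 40320
Bracket between powers of 2:
  2^15 = 32768 < 40320 <= 65536 = 2^16
So ceil(log2(8!)) = 16


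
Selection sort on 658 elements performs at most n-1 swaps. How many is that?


Each of the 657 passes places one element in its final position.
Pass 1: swap minimum into position 0
Pass 2: swap minimum of remaining into position 1
...
Pass 657: last two elements, one swap
Maximum swaps = 658 - 1 = 657


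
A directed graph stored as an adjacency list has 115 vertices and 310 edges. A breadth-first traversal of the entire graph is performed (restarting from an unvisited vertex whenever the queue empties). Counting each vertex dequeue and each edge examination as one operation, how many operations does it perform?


A full BFS traversal dequeues each vertex once and examines each edge once.
Vertex visits: 115
Edge visits: 310
V + E = 115 + 310 = 425


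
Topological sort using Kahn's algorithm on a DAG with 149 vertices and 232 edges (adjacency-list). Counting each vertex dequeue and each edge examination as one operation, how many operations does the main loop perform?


Kahn's algorithm:
  1. Compute in-degrees: O(V + E)
  2. Process queue: each vertex dequeued once (O(V))
     each edge examined once (O(E))
Total = V + E = 149 + 232 = 381


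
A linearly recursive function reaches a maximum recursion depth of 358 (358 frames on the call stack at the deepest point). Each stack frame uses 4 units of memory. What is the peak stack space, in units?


Maximum recursion depth = 358 frames
Memory per frame = 4 units
Total stack space = depth * frame_size
= 358 * 4 = 1432


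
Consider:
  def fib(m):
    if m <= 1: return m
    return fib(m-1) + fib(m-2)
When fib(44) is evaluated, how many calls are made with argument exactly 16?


Let N(m) = number of times fib(m) is called while evaluating fib(44).
N(44) = 1 (the initial call).
N(43) = 1 (only fib(44) calls it).
For 1 <= m <= 42: fib(m) is called by fib(m+1) and fib(m+2), so
  N(m) = N(m+1) + N(m+2).
fib(0) is called only by fib(2), so N(0) = N(2).
Walk down from m=44:
  N(44)=1, N(43)=1, N(42)=2, N(41)=3, N(40)=5, N(39)=8, N(38)=13, N(37)=21, N(36)=34, N(35)=55, N(34)=89, N(33)=144, N(32)=233, N(31)=377, N(30)=610, N(29)=987, N(28)=1597, N(27)=2584, N(26)=4181, N(25)=6765, N(24)=10946, N(23)=17711, N(22)=28657, N(21)=46368, N(20)=75025, N(19)=121393, N(18)=196418, N(17)=317811, N(16)=514229
N(16) = 514229


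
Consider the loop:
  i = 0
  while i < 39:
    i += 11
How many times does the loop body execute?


Starting at i = 0, each iteration adds 11.
Iterations until i >= 39:
  Iteration 1: i = 0 -> i = 11
  Iteration 2: i = 11 -> i = 22
  Iteration 3: i = 22 -> i = 33
  Iteration 4: i = 33 -> i = 44
Total iterations = ceil(39/11) = 4


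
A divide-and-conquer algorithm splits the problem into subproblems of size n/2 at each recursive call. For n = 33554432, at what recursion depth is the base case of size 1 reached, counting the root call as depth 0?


At each depth, the problem size is divided by 2:
  Depth 0: problem size = 33554432
  Depth 1: problem size = 16777216
  Depth 2: problem size = 8388608
  Depth 3: problem size = 4194304
  Depth 4: problem size = 2097152
  Depth 5: problem size = 1048576
  Depth 6: problem size = 524288
  Depth 7: problem size = 262144
  Depth 8: problem size = 131072
  Depth 9: problem size = 65536
  Depth 10: problem size = 32768
  Depth 11: problem size = 16384
  Depth 12: problem size = 8192
  Depth 13: problem size = 4096
  Depth 14: problem size = 2048
  Depth 15: problem size = 1024
  Depth 16: problem size = 512
  Depth 17: problem size = 256
  Depth 18: problem size = 128
  Depth 19: problem size = 64
  Depth 20: problem size = 32
  Depth 21: problem size = 16
  Depth 22: problem size = 8
  Depth 23: problem size = 4
  Depth 24: problem size = 2
  Depth 25: problem size = 1 (base case)
The base case is reached at depth log_2(33554432) = 25 (the tree has 26 levels counting depth 0, but the depth asked for is 25).
Recursion depth = 25


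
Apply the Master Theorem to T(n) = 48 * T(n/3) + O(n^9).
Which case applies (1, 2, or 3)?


The Master Theorem: T(n) = a*T(n/b) + O(n^c)
  a = 48, b = 3, c = 9
log_b(a) = log_3(48) ~ 3.524
Compare b^c with a: 3^9 = 19683 > 48, so c > log_b(a).
Since c > log_b(a), Case 3 applies.
T(n) = O(n^9)
Master Theorem case = 3


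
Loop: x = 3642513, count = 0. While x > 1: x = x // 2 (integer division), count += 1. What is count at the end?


The variable x halves each step:
x = 3642513 -> 1821256 -> 910628 -> 455314 -> 227657 -> 113828 -> 56914 -> 28457 -> 14228 -> 7114 -> 3557 -> 1778 -> 889 -> 444 -> 222 -> 111 -> 55 -> 27 -> 13 -> 6 -> 3 -> 1
Number of halvings = floor(log2(3642513)) = 21


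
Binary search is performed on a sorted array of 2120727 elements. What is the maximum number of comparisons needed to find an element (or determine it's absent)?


Binary search halves the search space each comparison:
  Step 1: search space = 2120727 -> 1060363
  Step 2: search space = 1060363 -> 530181
  Step 3: search space = 530181 -> 265090
  Step 4: search space = 265090 -> 132545
  Step 5: search space = 132545 -> 66272
  Step 6: search space = 66272 -> 33136
  Step 7: search space = 33136 -> 16568
  Step 8: search space = 16568 -> 8284
  Step 9: search space = 8284 -> 4142
  Step 10: search space = 4142 -> 2071
  Step 11: search space = 2071 -> 1035
  Step 12: search space = 1035 -> 517
  Step 13: search space = 517 -> 258
  Step 14: search space = 258 -> 129
  Step 15: search space = 129 -> 64
  Step 16: search space = 64 -> 32
  Step 17: search space = 32 -> 16
  Step 18: search space = 16 -> 8
  Step 19: search space = 8 -> 4
  Step 20: search space = 4 -> 2
  Step 21: search space = 2 -> 1
  Step 22: search space = 1 (final check)
Maximum comparisons = floor(log2(2120727)) + 1 = 21 + 1 = 22


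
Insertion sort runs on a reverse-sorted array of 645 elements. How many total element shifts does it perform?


Sum of shifts = 1 + 2 + 3 + ... + 644
= 645 * 644 / 2
= 415380 / 2
= 207690


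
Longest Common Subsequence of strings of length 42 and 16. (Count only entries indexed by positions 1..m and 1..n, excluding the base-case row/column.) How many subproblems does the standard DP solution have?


DP table indexed by positions in both strings.
First string: 42 positions
Second string: 16 positions
Total = 42 * 16 = 672


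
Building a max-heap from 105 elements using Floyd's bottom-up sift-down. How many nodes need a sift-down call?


In a heap of 105 elements (0-indexed array):
  Last element index: 104
  Parent of last element: floor((104 - 1) / 2) = 51
  Internal nodes: indices 0 to 51
  Count = floor(105/2) = 52


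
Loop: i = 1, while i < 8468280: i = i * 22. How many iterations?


i multiplies by 22 each step:
i = 1 -> 22 -> 484 -> 10648 -> 234256 -> 5153632 -> 113379904 (stop)
Iterations = ceil(log_22(8468280)) = 6


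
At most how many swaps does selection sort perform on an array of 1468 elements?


Each of the 1467 passes places one element in its final position.
Pass 1: swap minimum into position 0
Pass 2: swap minimum of remaining into position 1
...
Pass 1467: last two elements, one swap
Maximum swaps = 1468 - 1 = 1467


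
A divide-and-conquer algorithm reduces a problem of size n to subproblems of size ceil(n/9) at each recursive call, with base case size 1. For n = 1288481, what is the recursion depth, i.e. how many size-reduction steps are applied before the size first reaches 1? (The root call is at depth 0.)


Each step divides the size by 9 (rounding up); after k steps the size is ceil(n/9^k), which equals 1 exactly when 9^k >= n.
So the depth is the smallest k with 9^k >= 1288481, i.e. ceil(log_9(1288481)).
9^6 = 531441 < 1288481 <= 4782969 = 9^7
Recursion depth = 7


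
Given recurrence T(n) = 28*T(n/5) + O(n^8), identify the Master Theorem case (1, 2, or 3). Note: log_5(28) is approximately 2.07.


Master Theorem parameters: a=28, b=5, c=8
log_b(a) = 2.07
Compare b^c with a: 5^8 = 390625 > 28, so c > log_b(a).
Comparing c=8 vs log_b(a)=2.07:
8 > 2.07 => Case 3
Result: T(n) = O(n^8)
Master Theorem case = 3


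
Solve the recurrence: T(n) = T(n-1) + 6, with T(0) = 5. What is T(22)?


Unrolling the recurrence:
T(22) = T(21) + 6
       = T(20) + 6 + 6
       = T(19) + 6*3
       ...
       = T(0) + 6*22
       = 5 + 132 = 137


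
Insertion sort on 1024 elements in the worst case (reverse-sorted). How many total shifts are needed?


In the worst case (reverse-sorted), each element shifts past all previous:
  Element 1: 1 shifts
  Element 2: 2 shifts
  Element 3: 3 shifts
  Element 4: 4 shifts
  Element 5: 5 shifts
  ...
  Element 1023: 1023 shifts
Total = 1 + 2 + ... + 1023
= 1024*(1024-1)/2 = 523776


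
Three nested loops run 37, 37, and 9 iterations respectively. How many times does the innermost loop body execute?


Loop 1 (outermost): 37 iterations
Loop 2 (middle): 37 iterations per outer
Loop 3 (innermost): 9 iterations per middle
Total = 37 * 37 * 9 = 12321


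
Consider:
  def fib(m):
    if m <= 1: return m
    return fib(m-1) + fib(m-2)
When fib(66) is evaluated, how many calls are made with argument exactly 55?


Let N(m) = number of times fib(m) is called while evaluating fib(66).
N(66) = 1 (the initial call).
N(65) = 1 (only fib(66) calls it).
For 1 <= m <= 64: fib(m) is called by fib(m+1) and fib(m+2), so
  N(m) = N(m+1) + N(m+2).
fib(0) is called only by fib(2), so N(0) = N(2).
Walk down from m=66:
  N(66)=1, N(65)=1, N(64)=2, N(63)=3, N(62)=5, N(61)=8, N(60)=13, N(59)=21, N(58)=34, N(57)=55, N(56)=89, N(55)=144
N(55) = 144


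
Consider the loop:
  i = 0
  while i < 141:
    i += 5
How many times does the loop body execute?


Starting at i = 0, each iteration adds 5.
Iterations until i >= 141:
  Iteration 1: i = 0 -> i = 5
  Iteration 2: i = 5 -> i = 10
  Iteration 3: i = 10 -> i = 15
  Iteration 4: i = 15 -> i = 20
  Iteration 5: i = 20 -> i = 25
  Iteration 6: i = 25 -> i = 30
  Iteration 7: i = 30 -> i = 35
  Iteration 8: i = 35 -> i = 40
  ... continuing ...
Total iterations = ceil(141/5) = 29


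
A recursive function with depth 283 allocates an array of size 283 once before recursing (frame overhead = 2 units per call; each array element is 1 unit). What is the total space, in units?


Array allocation: 283 units (allocated once)
Stack frames: 283 deep * 2 per frame = 566 units
Total = 283 + 566 = 849


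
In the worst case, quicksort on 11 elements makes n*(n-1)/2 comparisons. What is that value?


Sum of comparisons per partition:
10 + 9 + ... + 1 + 0
= 11 * (11 - 1) / 2
= 11 * 10 / 2
= 55


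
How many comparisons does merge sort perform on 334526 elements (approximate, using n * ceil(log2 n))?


Recursion depth: ceil(log2(334526)) = 19
Each recursion level merges n = 334526 elements
Total = 334526 * 19 = 6355994


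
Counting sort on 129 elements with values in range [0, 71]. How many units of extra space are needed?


Output array size: 129 (to store sorted result)
Count array size: 72 (one slot per possible value, range 0 to 71)
Total extra space = 129 + 72 = 201


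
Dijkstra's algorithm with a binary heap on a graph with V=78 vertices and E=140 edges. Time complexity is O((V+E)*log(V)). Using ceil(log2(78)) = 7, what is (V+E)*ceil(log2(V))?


Dijkstra with a binary heap: each vertex is extracted once, each edge may relax once.
Each heap operation costs O(log V).
V + E = 78 + 140 = 218
ceil(log2(78)) = 7 (since 2^6 = 64 < 78 <= 128 = 2^7)
Total heap work = (V+E) * ceil(log2(V)) = 218 * 7 = 1526


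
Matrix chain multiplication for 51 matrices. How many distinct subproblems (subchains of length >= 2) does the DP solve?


Subproblems are indexed by (i, j) where i < j.
Number of such pairs = n*(n-1)/2
= 51 * 50 / 2
= 1275


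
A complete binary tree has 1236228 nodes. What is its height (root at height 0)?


In a complete binary tree, level k holds nodes 2^k .. 2^(k+1)-1 (1-indexed).
Height = floor(log2(n)) = floor(log2(1236228)) = 20
Check: 2^20 = 1048576 <= 1236228 < 2097152 = 2^21


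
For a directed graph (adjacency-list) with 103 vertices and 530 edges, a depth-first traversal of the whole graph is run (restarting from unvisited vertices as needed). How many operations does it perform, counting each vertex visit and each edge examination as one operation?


A full DFS traversal visits each vertex once and examines each edge once.
V = 103
E = 530
Sum = 103 + 530 = 633


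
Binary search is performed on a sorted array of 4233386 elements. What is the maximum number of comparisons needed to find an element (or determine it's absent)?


Binary search halves the search space each comparison:
  Step 1: search space = 4233386 -> 2116693
  Step 2: search space = 2116693 -> 1058346
  Step 3: search space = 1058346 -> 529173
  Step 4: search space = 529173 -> 264586
  Step 5: search space = 264586 -> 132293
  Step 6: search space = 132293 -> 66146
  Step 7: search space = 66146 -> 33073
  Step 8: search space = 33073 -> 16536
  Step 9: search space = 16536 -> 8268
  Step 10: search space = 8268 -> 4134
  Step 11: search space = 4134 -> 2067
  Step 12: search space = 2067 -> 1033
  Step 13: search space = 1033 -> 516
  Step 14: search space = 516 -> 258
  Step 15: search space = 258 -> 129
  Step 16: search space = 129 -> 64
  Step 17: search space = 64 -> 32
  Step 18: search space = 32 -> 16
  Step 19: search space = 16 -> 8
  Step 20: search space = 8 -> 4
  Step 21: search space = 4 -> 2
  Step 22: search space = 2 -> 1
  Step 23: search space = 1 (final check)
Maximum comparisons = floor(log2(4233386)) + 1 = 22 + 1 = 23


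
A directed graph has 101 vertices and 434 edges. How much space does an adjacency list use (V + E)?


Adjacency list: one list head per vertex + one entry per edge
Vertex heads: 101
Edge entries: 434
Total = 101 + 434 = 535


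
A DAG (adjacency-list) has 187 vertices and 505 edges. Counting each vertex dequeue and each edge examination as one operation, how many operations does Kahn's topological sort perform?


V = 187 (vertex processing)
E = 505 (edge processing)
V + E = 187 + 505 = 692


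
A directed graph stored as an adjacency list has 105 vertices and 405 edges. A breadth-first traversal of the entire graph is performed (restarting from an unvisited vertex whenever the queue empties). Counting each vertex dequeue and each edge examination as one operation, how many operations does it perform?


A full BFS traversal dequeues each vertex once and examines each edge once.
Vertex visits: 105
Edge visits: 405
V + E = 105 + 405 = 510


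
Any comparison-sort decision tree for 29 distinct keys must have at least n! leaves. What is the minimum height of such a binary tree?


A binary decision tree of height h has at most 2^h leaves and needs at least n! of them, so h >= ceil(log2(n!)).
Compute 29! as a running product:
  x2 = 2, x3 = 6, x4 = 24, x5 = 120
  x6 = 720, x7 = 5040, x8 = 40320, x9 = 362880
  x10 = 3628800, x11 = 39916800, x12 = 479001600, x13 = 6227020800
  x14 = 87178291200, x15 = 1307674368000, x16 = 20922789888000, x17 = 355687428096000
  x18 = 6402373705728000, x19 = 121645100408832000, x20 = 2432902008176640000, x21 = 51090942171709440000
  x22 = 1124000727777607680000, x23 = 25852016738884976640000, x24 = 620448401733239439360000, x25 = 15511210043330985984000000
  x26 = 403291461126605635584000000, x27 = 10888869450418352160768000000, x28 = 304888344611713860501504000000, x29 = 8841761993739701954543616000000
29! = 8841761993739701954543616000000
Bracket between powers of 2:
  2^102 = 5070602400912917605986812821504 < 8841761993739701954543616000000 <= 10141204801825835211973625643008 = 2^103
So ceil(log2(29!)) = 103


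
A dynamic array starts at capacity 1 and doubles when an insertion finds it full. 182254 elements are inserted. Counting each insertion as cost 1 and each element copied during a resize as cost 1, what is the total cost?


n = 182254
Insertion costs: 182254
Resizes copy 1, 2, 4, ... up to the largest power of 2 that is <= n-1 = 182253, i.e. 131072.
Copy costs = 1 + 2 + 4 + 8 + 16 + 32 + 64 + 128 + 256 + 512 + 1024 + 2048 + 4096 + 8192 + 16384 + 32768 + 65536 + 131072 = 262143
Total = 182254 + 262143 = 444397


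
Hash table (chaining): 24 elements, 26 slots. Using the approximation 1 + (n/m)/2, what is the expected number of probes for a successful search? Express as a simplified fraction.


Computing expected probes:
alpha = 24/26
= 1 + alpha/2
= 1 + 24/(2*26)
= (2*26 + 24) / (2*26)
= 76/52 = 19/13


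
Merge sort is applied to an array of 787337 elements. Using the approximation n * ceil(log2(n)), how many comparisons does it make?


Merge sort divides the array into halves recursively.
Number of levels = ceil(log2(787337)) = 20
At each level, approximately n = 787337 comparisons are needed for merging.
Total comparisons ~ n * ceil(log2(n)) = 787337 * 20 = 15746740


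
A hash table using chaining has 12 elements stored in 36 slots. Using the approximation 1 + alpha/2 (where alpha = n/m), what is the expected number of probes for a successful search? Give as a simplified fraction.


Load factor alpha = n/m = 12/36
Expected probes = 1 + alpha/2 = 1 + 12/(2*36)
= 1 + 12/72
= 72/72 + 12/72
= 84/72
Simplify: 7/6


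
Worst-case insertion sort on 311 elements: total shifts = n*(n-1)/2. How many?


Sum of shifts = 1 + 2 + 3 + ... + 310
= 311 * 310 / 2
= 96410 / 2
= 48205


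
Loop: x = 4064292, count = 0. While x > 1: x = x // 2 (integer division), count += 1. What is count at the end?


The variable x halves each step:
x = 4064292 -> 2032146 -> 1016073 -> 508036 -> 254018 -> 127009 -> 63504 -> 31752 -> 15876 -> 7938 -> 3969 -> 1984 -> 992 -> 496 -> 248 -> 124 -> 62 -> 31 -> 15 -> 7 -> 3 -> 1
Number of halvings = floor(log2(4064292)) = 21


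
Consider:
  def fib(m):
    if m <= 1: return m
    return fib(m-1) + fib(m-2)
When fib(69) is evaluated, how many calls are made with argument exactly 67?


Let N(m) = number of times fib(m) is called while evaluating fib(69).
N(69) = 1 (the initial call).
N(68) = 1 (only fib(69) calls it).
For 1 <= m <= 67: fib(m) is called by fib(m+1) and fib(m+2), so
  N(m) = N(m+1) + N(m+2).
fib(0) is called only by fib(2), so N(0) = N(2).
Walk down from m=69:
  N(69)=1, N(68)=1, N(67)=2
N(67) = 2


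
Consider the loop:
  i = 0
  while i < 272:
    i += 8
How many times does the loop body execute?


Starting at i = 0, each iteration adds 8.
Iterations until i >= 272:
  Iteration 1: i = 0 -> i = 8
  Iteration 2: i = 8 -> i = 16
  Iteration 3: i = 16 -> i = 24
  Iteration 4: i = 24 -> i = 32
  Iteration 5: i = 32 -> i = 40
  Iteration 6: i = 40 -> i = 48
  Iteration 7: i = 48 -> i = 56
  Iteration 8: i = 56 -> i = 64
  ... continuing ...
Total iterations = ceil(272/8) = 34


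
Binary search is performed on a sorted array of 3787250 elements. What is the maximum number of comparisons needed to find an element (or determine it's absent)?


Binary search halves the search space each comparison:
  Step 1: search space = 3787250 -> 1893625
  Step 2: search space = 1893625 -> 946812
  Step 3: search space = 946812 -> 473406
  Step 4: search space = 473406 -> 236703
  Step 5: search space = 236703 -> 118351
  Step 6: search space = 118351 -> 59175
  Step 7: search space = 59175 -> 29587
  Step 8: search space = 29587 -> 14793
  Step 9: search space = 14793 -> 7396
  Step 10: search space = 7396 -> 3698
  Step 11: search space = 3698 -> 1849
  Step 12: search space = 1849 -> 924
  Step 13: search space = 924 -> 462
  Step 14: search space = 462 -> 231
  Step 15: search space = 231 -> 115
  Step 16: search space = 115 -> 57
  Step 17: search space = 57 -> 28
  Step 18: search space = 28 -> 14
  Step 19: search space = 14 -> 7
  Step 20: search space = 7 -> 3
  Step 21: search space = 3 -> 1
  Step 22: search space = 1 (final check)
Maximum comparisons = floor(log2(3787250)) + 1 = 21 + 1 = 22


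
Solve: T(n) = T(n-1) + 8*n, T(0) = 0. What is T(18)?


Expanding the recurrence:
T(18) = T(17) + 8*18
       = T(16) + 8*17 + 8*18
       ...
       = T(0) + 8*(1 + 2 + ... + 18)
       = 0 + 8 * 18*19/2
       = 0 + 8 * 171
       = 0 + 1368 = 1368


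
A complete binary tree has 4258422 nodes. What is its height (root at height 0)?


In a complete binary tree, level k holds nodes 2^k .. 2^(k+1)-1 (1-indexed).
Height = floor(log2(n)) = floor(log2(4258422)) = 22
Check: 2^22 = 4194304 <= 4258422 < 8388608 = 2^23


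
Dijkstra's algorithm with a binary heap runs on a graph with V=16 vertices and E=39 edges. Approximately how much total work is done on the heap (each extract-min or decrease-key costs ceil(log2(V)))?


Dijkstra with a binary heap: each vertex is extracted once, each edge may relax once.
Each heap operation costs O(log V).
V + E = 16 + 39 = 55
ceil(log2(16)) = 4 (since 2^3 = 8 < 16 <= 16 = 2^4)
Total heap work = (V+E) * ceil(log2(V)) = 55 * 4 = 220


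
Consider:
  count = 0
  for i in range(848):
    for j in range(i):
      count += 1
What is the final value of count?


For each i, the inner loop runs i times:
  i=0: inner runs 0 times
  i=1: inner runs 1 time
  i=2: inner runs 2 times
  i=3: inner runs 3 times
  i=4: inner runs 4 times
  i=5: inner runs 5 times
  i=6: inner runs 6 times
  i=7: inner runs 7 times
  ...
Total = 0 + 1 + 2 + ... + 847 = 848*(848-1)/2 = 359128


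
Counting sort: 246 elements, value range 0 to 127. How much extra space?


n = 246 (output array)
k = 128 (count array for 128 distinct values)
Extra space = 246 + 128 = 374


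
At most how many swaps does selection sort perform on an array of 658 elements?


Each of the 657 passes places one element in its final position.
Pass 1: swap minimum into position 0
Pass 2: swap minimum of remaining into position 1
...
Pass 657: last two elements, one swap
Maximum swaps = 658 - 1 = 657


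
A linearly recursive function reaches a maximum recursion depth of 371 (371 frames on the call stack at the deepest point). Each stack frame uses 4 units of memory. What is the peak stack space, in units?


Maximum recursion depth = 371 frames
Memory per frame = 4 units
Total stack space = depth * frame_size
= 371 * 4 = 1484


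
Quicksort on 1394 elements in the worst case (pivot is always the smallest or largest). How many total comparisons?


In the worst case, each partition step picks the worst pivot:
  Partition 1: 1393 comparisons (n-1 elements to compare)
  Partition 2: 1392 comparisons
  Partition 3: 1391 comparisons
  Partition 4: 1390 comparisons
  Partition 5: 1389 comparisons
  ...
  Last partition: 0 comparisons
Total = (n-1) + (n-2) + ... + 1 + 0 = n*(n-1)/2
= 1394*1393/2 = 970921


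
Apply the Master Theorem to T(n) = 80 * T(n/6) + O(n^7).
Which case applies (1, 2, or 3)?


The Master Theorem: T(n) = a*T(n/b) + O(n^c)
  a = 80, b = 6, c = 7
log_b(a) = log_6(80) ~ 2.446
Compare b^c with a: 6^7 = 279936 > 80, so c > log_b(a).
Since c > log_b(a), Case 3 applies.
T(n) = O(n^7)
Master Theorem case = 3


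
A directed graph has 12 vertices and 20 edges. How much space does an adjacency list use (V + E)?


Adjacency list: one list head per vertex + one entry per edge
Vertex heads: 12
Edge entries: 20
Total = 12 + 20 = 32


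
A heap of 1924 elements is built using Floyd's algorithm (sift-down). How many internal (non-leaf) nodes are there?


Leaf nodes occupy roughly half the array.
Sift-down is called for each internal node, starting from the last one.
Internal nodes = floor(n/2) = floor(1924/2) = 962


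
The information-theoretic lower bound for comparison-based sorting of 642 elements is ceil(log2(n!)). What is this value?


A binary decision tree of height h has at most 2^h leaves and needs at least n! of them, so h >= ceil(log2(n!)).
642! is far too large to multiply out, so use Stirling's series:
  ln(n!) ~ n ln n - n + (1/2) ln(2 pi n) + 1/(12n)  (error below 1/(360 n^3), negligible here)
  ln(642) = 6.4645883
  n ln n = 642 * 6.4645883 = 4150.2657
  (1/2) ln(2 pi * 642) = (1/2) ln(4033.8050) = 4.1512
  1/(12*642) = 0.0001
  ln(642!) ~ 4150.2657 - 642 + 4.1512 + 0.0001 = 3512.4170
Convert to base 2: log2(642!) = 3512.4170 / ln 2 = 3512.4170 / 0.69314718 = 5067.3466
ceil(5067.3466) = 5068


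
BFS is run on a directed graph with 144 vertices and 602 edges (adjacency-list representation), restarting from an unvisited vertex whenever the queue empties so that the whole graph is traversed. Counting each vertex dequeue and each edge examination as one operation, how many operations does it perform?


A full BFS traversal dequeues each vertex exactly once and examines each directed edge exactly once.
V = 144 (vertex processing cost)
E = 602 (edge examination cost)
Total operations proportional to V + E = 144 + 602 = 746


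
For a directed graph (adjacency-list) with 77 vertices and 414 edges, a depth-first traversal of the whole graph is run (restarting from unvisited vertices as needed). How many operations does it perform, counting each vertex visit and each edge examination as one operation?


A full DFS traversal visits each vertex once and examines each edge once.
V = 77
E = 414
Sum = 77 + 414 = 491


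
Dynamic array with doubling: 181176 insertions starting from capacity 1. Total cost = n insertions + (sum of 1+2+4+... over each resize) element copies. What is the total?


n = 181176
Insertion costs: 181176
Resizes copy 1, 2, 4, ... up to the largest power of 2 that is <= n-1 = 181175, i.e. 131072.
Copy costs = 1 + 2 + 4 + 8 + 16 + 32 + 64 + 128 + 256 + 512 + 1024 + 2048 + 4096 + 8192 + 16384 + 32768 + 65536 + 131072 = 262143
Total = 181176 + 262143 = 443319


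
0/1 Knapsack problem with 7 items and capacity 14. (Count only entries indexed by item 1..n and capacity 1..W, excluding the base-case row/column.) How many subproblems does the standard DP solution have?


The DP table is indexed by (item, capacity).
Rows: 7 items
Columns: 14 capacity values (1 to W)
Total subproblems = 7 * 14 = 98


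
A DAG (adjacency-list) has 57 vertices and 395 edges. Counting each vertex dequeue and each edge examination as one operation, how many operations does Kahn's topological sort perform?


V = 57 (vertex processing)
E = 395 (edge processing)
V + E = 57 + 395 = 452


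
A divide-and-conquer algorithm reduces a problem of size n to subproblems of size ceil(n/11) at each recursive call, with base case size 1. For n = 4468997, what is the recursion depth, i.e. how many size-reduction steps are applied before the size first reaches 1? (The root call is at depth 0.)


Each step divides the size by 11 (rounding up); after k steps the size is ceil(n/11^k), which equals 1 exactly when 11^k >= n.
So the depth is the smallest k with 11^k >= 4468997, i.e. ceil(log_11(4468997)).
11^6 = 1771561 < 4468997 <= 19487171 = 11^7
Recursion depth = 7


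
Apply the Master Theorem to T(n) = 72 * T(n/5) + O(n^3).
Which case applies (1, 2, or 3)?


The Master Theorem: T(n) = a*T(n/b) + O(n^c)
  a = 72, b = 5, c = 3
log_b(a) = log_5(72) ~ 2.657
Compare b^c with a: 5^3 = 125 > 72, so c > log_b(a).
Since c > log_b(a), Case 3 applies.
T(n) = O(n^3)
Master Theorem case = 3


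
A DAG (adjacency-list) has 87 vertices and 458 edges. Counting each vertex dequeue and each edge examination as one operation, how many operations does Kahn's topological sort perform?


V = 87 (vertex processing)
E = 458 (edge processing)
V + E = 87 + 458 = 545


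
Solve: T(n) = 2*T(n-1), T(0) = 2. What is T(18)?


Unrolling:
T(18) = 2*T(17) = 2^2*T(16) = ... = 2^18*T(0)
= 2^18 * 2
= 262144 * 2 = 524288


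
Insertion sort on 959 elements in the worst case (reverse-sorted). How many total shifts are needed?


In the worst case (reverse-sorted), each element shifts past all previous:
  Element 1: 1 shifts
  Element 2: 2 shifts
  Element 3: 3 shifts
  Element 4: 4 shifts
  Element 5: 5 shifts
  ...
  Element 958: 958 shifts
Total = 1 + 2 + ... + 958
= 959*(959-1)/2 = 459361


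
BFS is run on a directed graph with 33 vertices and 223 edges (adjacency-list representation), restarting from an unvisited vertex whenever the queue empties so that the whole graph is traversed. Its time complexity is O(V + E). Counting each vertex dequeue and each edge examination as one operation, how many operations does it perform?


A full BFS traversal dequeues each vertex exactly once and examines each directed edge exactly once.
V = 33 (vertex processing cost)
E = 223 (edge examination cost)
Total operations proportional to V + E = 33 + 223 = 256


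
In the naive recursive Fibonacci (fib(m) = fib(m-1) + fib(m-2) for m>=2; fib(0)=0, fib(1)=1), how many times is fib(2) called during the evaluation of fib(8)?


Let N(m) = number of times fib(m) is called while evaluating fib(8).
N(8) = 1 (the initial call).
N(7) = 1 (only fib(8) calls it).
For 1 <= m <= 6: fib(m) is called by fib(m+1) and fib(m+2), so
  N(m) = N(m+1) + N(m+2).
fib(0) is called only by fib(2), so N(0) = N(2).
Walk down from m=8:
  N(8)=1, N(7)=1, N(6)=2, N(5)=3, N(4)=5, N(3)=8, N(2)=13
N(2) = 13


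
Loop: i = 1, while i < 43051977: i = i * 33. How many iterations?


i multiplies by 33 each step:
i = 1 -> 33 -> 1089 -> 35937 -> 1185921 -> 39135393 -> 1291467969 (stop)
Iterations = ceil(log_33(43051977)) = 6


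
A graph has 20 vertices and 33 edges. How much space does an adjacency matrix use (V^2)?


Adjacency matrix: V x V grid of entries
Space = V^2 = 20^2 = 20 * 20 = 400


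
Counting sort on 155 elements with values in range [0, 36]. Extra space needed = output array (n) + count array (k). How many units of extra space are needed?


Output array size: 155 (to store sorted result)
Count array size: 37 (one slot per possible value, range 0 to 36)
Total extra space = 155 + 37 = 192


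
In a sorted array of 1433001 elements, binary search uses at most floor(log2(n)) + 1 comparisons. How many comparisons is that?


Halving sequence: 1433001 -> 716500 -> 358250 -> 179125 -> 89562 -> 44781 -> 22390 -> 11195 -> 5597 -> 2798 -> 1399 -> 699 -> 349 -> 174 -> 87 -> 43 -> 21 -> 10 -> 5 -> 2 -> 1
Number of halvings = 20
Max comparisons = 20 + 1 = 21


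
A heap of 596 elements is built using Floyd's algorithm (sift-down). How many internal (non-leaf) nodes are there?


Leaf nodes occupy roughly half the array.
Sift-down is called for each internal node, starting from the last one.
Internal nodes = floor(n/2) = floor(596/2) = 298


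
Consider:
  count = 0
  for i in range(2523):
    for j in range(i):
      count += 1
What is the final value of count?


For each i, the inner loop runs i times:
  i=0: inner runs 0 times
  i=1: inner runs 1 time
  i=2: inner runs 2 times
  i=3: inner runs 3 times
  i=4: inner runs 4 times
  i=5: inner runs 5 times
  i=6: inner runs 6 times
  i=7: inner runs 7 times
  ...
Total = 0 + 1 + 2 + ... + 2522 = 2523*(2523-1)/2 = 3181503


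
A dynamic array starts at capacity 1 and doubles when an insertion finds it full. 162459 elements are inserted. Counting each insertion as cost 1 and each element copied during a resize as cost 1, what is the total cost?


n = 162459
Insertion costs: 162459
Resizes copy 1, 2, 4, ... up to the largest power of 2 that is <= n-1 = 162458, i.e. 131072.
Copy costs = 1 + 2 + 4 + 8 + 16 + 32 + 64 + 128 + 256 + 512 + 1024 + 2048 + 4096 + 8192 + 16384 + 32768 + 65536 + 131072 = 262143
Total = 162459 + 262143 = 424602


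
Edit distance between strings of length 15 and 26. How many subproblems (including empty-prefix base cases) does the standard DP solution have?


The table includes base cases (empty prefixes).
Rows: (m+1) = 16
Columns: (n+1) = 27
Total = 16 * 27 = 432


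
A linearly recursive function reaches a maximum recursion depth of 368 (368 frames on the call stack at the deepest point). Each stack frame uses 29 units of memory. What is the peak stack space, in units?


Maximum recursion depth = 368 frames
Memory per frame = 29 units
Total stack space = depth * frame_size
= 368 * 29 = 10672


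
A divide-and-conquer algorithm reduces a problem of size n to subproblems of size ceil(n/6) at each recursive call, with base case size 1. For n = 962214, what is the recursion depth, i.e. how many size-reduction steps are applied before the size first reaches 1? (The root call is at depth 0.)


Each step divides the size by 6 (rounding up); after k steps the size is ceil(n/6^k), which equals 1 exactly when 6^k >= n.
So the depth is the smallest k with 6^k >= 962214, i.e. ceil(log_6(962214)).
6^7 = 279936 < 962214 <= 1679616 = 6^8
Recursion depth = 8


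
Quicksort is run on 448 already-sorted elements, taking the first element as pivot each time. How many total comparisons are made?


Sum of comparisons per partition:
447 + 446 + ... + 1 + 0
= 448 * (448 - 1) / 2
= 448 * 447 / 2
= 100128


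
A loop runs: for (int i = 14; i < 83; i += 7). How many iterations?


Loop starts at i = 14, increments by 7, stops when i >= 83.
Number of iterations = ceil((83 - 14) / 7)
= ceil(69 / 7)
= 10


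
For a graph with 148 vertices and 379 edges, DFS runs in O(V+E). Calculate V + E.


A full DFS traversal visits each vertex once and examines each edge once.
V = 148
E = 379
Sum = 148 + 379 = 527


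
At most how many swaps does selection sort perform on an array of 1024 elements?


Each of the 1023 passes places one element in its final position.
Pass 1: swap minimum into position 0
Pass 2: swap minimum of remaining into position 1
...
Pass 1023: last two elements, one swap
Maximum swaps = 1024 - 1 = 1023


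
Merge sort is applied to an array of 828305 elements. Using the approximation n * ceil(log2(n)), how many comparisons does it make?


Merge sort divides the array into halves recursively.
Number of levels = ceil(log2(828305)) = 20
At each level, approximately n = 828305 comparisons are needed for merging.
Total comparisons ~ n * ceil(log2(n)) = 828305 * 20 = 16566100


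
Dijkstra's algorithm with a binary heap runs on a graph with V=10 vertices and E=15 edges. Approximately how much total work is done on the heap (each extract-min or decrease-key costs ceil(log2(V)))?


Dijkstra with a binary heap: each vertex is extracted once, each edge may relax once.
Each heap operation costs O(log V).
V + E = 10 + 15 = 25
ceil(log2(10)) = 4 (since 2^3 = 8 < 10 <= 16 = 2^4)
Total heap work = (V+E) * ceil(log2(V)) = 25 * 4 = 100


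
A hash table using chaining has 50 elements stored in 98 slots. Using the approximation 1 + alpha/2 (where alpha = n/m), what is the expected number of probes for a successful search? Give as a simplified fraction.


Load factor alpha = n/m = 50/98
Expected probes = 1 + alpha/2 = 1 + 50/(2*98)
= 1 + 50/196
= 196/196 + 50/196
= 246/196
Simplify: 123/98


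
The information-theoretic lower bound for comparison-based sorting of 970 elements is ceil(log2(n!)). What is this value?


A binary decision tree of height h has at most 2^h leaves and needs at least n! of them, so h >= ceil(log2(n!)).
970! is far too large to multiply out, so use Stirling's series:
  ln(n!) ~ n ln n - n + (1/2) ln(2 pi n) + 1/(12n)  (error below 1/(360 n^3), negligible here)
  ln(970) = 6.8772961
  n ln n = 970 * 6.8772961 = 6670.9772
  (1/2) ln(2 pi * 970) = (1/2) ln(6094.6897) = 4.3576
  1/(12*970) = 0.0001
  ln(970!) ~ 6670.9772 - 970 + 4.3576 + 0.0001 = 5705.3349
Convert to base 2: log2(970!) = 5705.3349 / ln 2 = 5705.3349 / 0.69314718 = 8231.0584
ceil(8231.0584) = 8232


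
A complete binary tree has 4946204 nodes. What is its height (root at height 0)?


In a complete binary tree, level k holds nodes 2^k .. 2^(k+1)-1 (1-indexed).
Height = floor(log2(n)) = floor(log2(4946204)) = 22
Check: 2^22 = 4194304 <= 4946204 < 8388608 = 2^23


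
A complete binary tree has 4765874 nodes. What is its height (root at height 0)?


In a complete binary tree, level k holds nodes 2^k .. 2^(k+1)-1 (1-indexed).
Height = floor(log2(n)) = floor(log2(4765874)) = 22
Check: 2^22 = 4194304 <= 4765874 < 8388608 = 2^23


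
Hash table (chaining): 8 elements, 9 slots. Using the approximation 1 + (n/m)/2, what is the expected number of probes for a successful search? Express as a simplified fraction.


Computing expected probes:
alpha = 8/9
= 1 + alpha/2
= 1 + 8/(2*9)
= (2*9 + 8) / (2*9)
= 26/18 = 13/9


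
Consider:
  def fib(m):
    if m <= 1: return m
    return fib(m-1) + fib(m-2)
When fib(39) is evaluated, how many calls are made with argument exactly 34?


Let N(m) = number of times fib(m) is called while evaluating fib(39).
N(39) = 1 (the initial call).
N(38) = 1 (only fib(39) calls it).
For 1 <= m <= 37: fib(m) is called by fib(m+1) and fib(m+2), so
  N(m) = N(m+1) + N(m+2).
fib(0) is called only by fib(2), so N(0) = N(2).
Walk down from m=39:
  N(39)=1, N(38)=1, N(37)=2, N(36)=3, N(35)=5, N(34)=8
N(34) = 8


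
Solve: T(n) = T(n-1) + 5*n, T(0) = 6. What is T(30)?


Expanding the recurrence:
T(30) = T(29) + 5*30
       = T(28) + 5*29 + 5*30
       ...
       = T(0) + 5*(1 + 2 + ... + 30)
       = 6 + 5 * 30*31/2
       = 6 + 5 * 465
       = 6 + 2325 = 2331


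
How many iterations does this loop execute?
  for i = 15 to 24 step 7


The loop variable i takes values starting at 15 and increments by 7 each iteration.
Sequence: i = 15, 22
The upper bound 24 is inclusive, so the count is floor((last - first) / step) + 1:
floor((24 - 15) / 7) + 1 = floor(9/7) + 1 = 1 + 1 = 2


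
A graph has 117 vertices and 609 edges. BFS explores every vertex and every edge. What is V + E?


A full BFS traversal dequeues each vertex once and examines each edge once.
Vertex visits: 117
Edge visits: 609
V + E = 117 + 609 = 726
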